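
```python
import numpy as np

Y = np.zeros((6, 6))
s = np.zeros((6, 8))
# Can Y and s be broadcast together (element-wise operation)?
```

No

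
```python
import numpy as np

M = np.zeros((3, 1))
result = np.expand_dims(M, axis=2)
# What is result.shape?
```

(3, 1, 1)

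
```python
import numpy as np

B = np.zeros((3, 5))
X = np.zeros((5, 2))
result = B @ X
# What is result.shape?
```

(3, 2)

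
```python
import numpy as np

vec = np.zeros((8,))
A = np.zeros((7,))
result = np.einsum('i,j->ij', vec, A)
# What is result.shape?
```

(8, 7)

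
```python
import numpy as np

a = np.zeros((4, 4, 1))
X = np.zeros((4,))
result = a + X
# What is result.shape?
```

(4, 4, 4)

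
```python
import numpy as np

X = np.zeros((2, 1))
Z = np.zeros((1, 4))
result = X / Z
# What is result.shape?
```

(2, 4)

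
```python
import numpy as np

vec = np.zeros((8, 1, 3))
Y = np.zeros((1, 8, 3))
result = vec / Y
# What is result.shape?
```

(8, 8, 3)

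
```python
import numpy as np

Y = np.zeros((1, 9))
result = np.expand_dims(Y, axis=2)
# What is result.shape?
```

(1, 9, 1)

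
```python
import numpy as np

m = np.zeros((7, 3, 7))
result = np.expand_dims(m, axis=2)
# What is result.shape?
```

(7, 3, 1, 7)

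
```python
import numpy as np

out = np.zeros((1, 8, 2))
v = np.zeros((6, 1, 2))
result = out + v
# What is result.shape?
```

(6, 8, 2)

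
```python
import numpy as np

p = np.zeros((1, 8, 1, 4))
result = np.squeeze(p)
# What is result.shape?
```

(8, 4)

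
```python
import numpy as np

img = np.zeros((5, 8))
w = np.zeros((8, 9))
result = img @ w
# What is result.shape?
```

(5, 9)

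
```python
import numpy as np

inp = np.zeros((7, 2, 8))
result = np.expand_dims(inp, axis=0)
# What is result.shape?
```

(1, 7, 2, 8)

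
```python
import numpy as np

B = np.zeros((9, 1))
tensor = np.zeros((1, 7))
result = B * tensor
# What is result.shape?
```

(9, 7)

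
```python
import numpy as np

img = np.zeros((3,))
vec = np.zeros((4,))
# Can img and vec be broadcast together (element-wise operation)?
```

No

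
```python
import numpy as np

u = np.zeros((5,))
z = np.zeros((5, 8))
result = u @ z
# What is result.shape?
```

(8,)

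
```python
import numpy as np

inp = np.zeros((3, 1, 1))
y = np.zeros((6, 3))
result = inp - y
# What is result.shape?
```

(3, 6, 3)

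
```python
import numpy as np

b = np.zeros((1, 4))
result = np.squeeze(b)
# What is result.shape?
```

(4,)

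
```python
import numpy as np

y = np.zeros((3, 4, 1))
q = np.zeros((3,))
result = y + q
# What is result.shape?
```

(3, 4, 3)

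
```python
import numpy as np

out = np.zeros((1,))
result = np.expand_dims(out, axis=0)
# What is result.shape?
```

(1, 1)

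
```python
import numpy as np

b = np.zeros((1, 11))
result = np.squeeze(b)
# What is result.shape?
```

(11,)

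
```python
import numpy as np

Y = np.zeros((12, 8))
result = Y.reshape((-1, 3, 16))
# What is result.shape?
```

(2, 3, 16)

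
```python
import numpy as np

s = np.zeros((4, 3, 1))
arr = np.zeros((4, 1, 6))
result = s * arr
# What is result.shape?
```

(4, 3, 6)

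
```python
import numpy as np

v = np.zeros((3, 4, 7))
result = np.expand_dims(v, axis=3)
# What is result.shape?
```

(3, 4, 7, 1)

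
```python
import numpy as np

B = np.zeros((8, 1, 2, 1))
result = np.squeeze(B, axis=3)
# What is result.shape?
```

(8, 1, 2)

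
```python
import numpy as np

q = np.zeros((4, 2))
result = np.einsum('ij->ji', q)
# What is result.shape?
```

(2, 4)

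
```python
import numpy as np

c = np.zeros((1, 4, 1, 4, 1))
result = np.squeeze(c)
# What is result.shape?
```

(4, 4)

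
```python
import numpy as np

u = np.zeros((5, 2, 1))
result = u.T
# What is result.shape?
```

(1, 2, 5)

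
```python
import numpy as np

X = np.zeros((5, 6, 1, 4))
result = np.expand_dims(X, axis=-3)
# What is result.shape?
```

(5, 6, 1, 1, 4)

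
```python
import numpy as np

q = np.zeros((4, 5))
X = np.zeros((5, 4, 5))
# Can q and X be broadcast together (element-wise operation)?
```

Yes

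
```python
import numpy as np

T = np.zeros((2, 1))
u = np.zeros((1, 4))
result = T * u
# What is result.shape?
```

(2, 4)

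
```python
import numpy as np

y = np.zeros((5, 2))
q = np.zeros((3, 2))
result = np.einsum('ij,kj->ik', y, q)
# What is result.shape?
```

(5, 3)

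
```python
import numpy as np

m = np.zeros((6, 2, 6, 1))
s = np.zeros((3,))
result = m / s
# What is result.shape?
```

(6, 2, 6, 3)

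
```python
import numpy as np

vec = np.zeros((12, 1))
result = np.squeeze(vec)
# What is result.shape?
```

(12,)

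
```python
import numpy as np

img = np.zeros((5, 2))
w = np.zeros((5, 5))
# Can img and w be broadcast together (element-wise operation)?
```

No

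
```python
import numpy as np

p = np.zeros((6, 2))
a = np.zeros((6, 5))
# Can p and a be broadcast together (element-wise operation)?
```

No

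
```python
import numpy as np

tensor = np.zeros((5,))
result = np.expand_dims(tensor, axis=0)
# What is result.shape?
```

(1, 5)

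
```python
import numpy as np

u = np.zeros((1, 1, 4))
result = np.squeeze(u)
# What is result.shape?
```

(4,)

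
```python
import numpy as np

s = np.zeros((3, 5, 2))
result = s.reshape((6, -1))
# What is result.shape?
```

(6, 5)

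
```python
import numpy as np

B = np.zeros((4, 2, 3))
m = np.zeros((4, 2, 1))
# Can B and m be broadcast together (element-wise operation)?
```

Yes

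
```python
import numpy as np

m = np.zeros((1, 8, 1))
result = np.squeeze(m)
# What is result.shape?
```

(8,)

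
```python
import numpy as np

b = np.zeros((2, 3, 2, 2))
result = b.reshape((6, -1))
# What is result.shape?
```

(6, 4)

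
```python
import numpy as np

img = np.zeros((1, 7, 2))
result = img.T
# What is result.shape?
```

(2, 7, 1)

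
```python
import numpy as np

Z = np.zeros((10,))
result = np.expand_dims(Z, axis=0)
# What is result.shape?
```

(1, 10)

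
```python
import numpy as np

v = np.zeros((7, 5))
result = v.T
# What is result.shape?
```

(5, 7)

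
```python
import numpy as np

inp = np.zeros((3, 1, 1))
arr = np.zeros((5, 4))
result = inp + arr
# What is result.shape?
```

(3, 5, 4)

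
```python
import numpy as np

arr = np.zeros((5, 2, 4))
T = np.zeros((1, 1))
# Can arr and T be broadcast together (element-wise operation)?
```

Yes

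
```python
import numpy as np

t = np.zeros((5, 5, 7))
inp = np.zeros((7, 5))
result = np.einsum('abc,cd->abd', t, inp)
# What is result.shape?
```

(5, 5, 5)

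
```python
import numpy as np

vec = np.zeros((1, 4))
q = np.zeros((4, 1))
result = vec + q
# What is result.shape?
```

(4, 4)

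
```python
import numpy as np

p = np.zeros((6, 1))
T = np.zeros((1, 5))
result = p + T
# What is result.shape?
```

(6, 5)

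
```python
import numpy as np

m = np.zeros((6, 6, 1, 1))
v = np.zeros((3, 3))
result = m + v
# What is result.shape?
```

(6, 6, 3, 3)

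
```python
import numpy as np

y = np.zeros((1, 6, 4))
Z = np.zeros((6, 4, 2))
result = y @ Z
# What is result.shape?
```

(6, 6, 2)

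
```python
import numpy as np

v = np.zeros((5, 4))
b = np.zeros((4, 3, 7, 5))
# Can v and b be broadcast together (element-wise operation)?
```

No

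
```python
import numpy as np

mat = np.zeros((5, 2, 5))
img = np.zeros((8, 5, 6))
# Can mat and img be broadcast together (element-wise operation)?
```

No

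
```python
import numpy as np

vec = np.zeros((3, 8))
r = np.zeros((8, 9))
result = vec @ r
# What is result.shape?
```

(3, 9)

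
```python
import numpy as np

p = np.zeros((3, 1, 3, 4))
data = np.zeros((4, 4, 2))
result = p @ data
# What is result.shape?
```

(3, 4, 3, 2)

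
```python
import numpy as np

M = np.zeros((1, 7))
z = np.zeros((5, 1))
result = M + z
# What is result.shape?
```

(5, 7)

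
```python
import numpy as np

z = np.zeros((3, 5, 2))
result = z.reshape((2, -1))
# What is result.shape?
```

(2, 15)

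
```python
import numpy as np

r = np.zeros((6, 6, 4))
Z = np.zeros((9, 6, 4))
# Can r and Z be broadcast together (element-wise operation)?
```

No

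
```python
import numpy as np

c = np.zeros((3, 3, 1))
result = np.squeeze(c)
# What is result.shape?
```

(3, 3)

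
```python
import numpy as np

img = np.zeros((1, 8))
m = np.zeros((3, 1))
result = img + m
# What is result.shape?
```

(3, 8)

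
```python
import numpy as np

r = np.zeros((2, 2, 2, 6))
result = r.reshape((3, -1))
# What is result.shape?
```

(3, 16)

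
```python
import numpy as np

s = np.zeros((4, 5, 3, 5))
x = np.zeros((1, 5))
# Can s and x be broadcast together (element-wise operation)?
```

Yes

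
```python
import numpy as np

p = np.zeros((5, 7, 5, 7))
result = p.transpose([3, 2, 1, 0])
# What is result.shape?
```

(7, 5, 7, 5)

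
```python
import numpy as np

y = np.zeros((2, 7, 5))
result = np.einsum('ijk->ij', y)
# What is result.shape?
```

(2, 7)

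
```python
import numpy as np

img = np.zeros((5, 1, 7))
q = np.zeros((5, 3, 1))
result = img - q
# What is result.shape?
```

(5, 3, 7)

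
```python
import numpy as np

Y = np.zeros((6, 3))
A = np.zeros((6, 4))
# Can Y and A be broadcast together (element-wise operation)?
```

No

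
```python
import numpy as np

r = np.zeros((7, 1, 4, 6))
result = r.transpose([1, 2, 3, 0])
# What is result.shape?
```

(1, 4, 6, 7)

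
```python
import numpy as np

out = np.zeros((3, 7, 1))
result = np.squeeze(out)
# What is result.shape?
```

(3, 7)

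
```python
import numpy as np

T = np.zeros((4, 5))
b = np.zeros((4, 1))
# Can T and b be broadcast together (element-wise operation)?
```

Yes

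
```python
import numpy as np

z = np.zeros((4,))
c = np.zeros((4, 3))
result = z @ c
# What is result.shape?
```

(3,)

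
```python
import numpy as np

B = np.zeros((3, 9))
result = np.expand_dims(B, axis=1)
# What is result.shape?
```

(3, 1, 9)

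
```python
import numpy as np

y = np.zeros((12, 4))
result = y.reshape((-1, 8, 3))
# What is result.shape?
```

(2, 8, 3)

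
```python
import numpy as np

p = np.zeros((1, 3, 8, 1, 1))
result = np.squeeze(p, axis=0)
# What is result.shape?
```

(3, 8, 1, 1)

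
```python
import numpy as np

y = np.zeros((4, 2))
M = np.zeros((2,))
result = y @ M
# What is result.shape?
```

(4,)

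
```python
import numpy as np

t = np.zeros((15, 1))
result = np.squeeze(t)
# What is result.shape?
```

(15,)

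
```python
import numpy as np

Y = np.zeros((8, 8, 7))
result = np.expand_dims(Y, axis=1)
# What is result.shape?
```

(8, 1, 8, 7)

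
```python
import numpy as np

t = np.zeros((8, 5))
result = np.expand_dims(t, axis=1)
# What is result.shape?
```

(8, 1, 5)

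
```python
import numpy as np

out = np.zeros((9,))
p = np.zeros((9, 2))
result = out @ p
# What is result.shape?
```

(2,)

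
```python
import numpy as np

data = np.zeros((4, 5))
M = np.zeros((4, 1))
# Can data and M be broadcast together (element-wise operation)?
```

Yes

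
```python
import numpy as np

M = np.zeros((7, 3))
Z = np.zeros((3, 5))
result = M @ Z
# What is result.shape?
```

(7, 5)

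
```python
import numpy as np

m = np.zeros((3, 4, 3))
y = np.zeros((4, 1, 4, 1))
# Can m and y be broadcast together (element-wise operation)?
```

Yes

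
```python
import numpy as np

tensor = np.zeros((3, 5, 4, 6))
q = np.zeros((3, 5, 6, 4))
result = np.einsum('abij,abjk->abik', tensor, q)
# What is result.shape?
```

(3, 5, 4, 4)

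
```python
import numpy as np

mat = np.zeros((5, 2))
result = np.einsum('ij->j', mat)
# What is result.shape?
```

(2,)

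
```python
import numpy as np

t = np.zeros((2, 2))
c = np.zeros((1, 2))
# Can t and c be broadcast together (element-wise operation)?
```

Yes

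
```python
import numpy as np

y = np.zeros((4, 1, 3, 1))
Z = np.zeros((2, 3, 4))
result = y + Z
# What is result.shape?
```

(4, 2, 3, 4)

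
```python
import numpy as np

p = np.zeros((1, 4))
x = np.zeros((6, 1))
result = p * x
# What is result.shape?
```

(6, 4)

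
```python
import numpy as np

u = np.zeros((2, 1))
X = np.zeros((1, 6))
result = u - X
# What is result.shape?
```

(2, 6)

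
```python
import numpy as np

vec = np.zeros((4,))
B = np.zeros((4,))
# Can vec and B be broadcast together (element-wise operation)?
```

Yes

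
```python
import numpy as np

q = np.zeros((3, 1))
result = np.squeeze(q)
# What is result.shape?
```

(3,)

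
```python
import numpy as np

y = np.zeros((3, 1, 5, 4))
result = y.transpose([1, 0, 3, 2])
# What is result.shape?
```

(1, 3, 4, 5)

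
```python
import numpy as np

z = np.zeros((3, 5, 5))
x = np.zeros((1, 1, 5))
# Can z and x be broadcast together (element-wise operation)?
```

Yes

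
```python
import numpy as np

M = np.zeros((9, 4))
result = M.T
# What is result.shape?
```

(4, 9)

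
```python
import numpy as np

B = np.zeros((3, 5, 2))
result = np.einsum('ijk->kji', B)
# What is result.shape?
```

(2, 5, 3)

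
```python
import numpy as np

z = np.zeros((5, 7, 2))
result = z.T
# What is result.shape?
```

(2, 7, 5)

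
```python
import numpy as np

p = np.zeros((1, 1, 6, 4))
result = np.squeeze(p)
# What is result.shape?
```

(6, 4)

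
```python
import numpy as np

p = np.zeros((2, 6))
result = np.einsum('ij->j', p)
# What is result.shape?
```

(6,)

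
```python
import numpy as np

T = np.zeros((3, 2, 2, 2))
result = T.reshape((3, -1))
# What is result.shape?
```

(3, 8)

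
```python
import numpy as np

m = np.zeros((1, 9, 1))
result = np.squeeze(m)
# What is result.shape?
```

(9,)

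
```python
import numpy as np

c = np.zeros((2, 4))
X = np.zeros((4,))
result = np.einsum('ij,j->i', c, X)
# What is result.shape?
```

(2,)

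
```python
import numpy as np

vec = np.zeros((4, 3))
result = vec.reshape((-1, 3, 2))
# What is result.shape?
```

(2, 3, 2)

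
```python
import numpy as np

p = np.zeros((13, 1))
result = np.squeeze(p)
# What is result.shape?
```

(13,)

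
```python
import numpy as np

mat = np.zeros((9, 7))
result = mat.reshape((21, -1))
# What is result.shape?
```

(21, 3)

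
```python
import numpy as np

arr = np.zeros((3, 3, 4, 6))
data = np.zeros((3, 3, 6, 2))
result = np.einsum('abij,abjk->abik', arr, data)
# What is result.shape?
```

(3, 3, 4, 2)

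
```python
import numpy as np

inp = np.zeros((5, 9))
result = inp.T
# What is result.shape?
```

(9, 5)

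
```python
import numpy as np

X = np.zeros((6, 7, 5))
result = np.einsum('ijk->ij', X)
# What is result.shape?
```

(6, 7)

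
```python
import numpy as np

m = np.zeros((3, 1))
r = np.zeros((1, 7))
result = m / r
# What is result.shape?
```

(3, 7)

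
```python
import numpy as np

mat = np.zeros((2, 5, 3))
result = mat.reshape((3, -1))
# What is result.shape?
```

(3, 10)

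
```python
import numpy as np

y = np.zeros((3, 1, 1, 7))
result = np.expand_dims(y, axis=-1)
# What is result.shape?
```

(3, 1, 1, 7, 1)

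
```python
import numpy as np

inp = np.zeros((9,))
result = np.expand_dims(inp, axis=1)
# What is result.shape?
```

(9, 1)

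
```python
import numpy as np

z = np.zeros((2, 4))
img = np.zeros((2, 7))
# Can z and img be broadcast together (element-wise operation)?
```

No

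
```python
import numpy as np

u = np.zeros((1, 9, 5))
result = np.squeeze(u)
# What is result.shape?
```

(9, 5)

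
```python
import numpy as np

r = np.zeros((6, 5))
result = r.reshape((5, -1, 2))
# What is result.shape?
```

(5, 3, 2)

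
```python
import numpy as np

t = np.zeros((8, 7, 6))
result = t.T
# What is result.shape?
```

(6, 7, 8)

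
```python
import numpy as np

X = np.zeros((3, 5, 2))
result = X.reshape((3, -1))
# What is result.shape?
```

(3, 10)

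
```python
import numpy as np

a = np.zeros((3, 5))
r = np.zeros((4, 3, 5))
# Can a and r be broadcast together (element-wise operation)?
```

Yes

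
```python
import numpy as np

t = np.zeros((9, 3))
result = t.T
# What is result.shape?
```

(3, 9)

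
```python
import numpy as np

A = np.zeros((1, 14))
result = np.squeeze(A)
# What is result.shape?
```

(14,)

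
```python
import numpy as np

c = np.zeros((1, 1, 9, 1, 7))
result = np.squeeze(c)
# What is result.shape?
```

(9, 7)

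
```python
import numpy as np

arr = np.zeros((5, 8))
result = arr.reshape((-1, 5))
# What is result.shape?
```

(8, 5)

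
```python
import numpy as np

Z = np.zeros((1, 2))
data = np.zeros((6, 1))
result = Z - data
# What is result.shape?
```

(6, 2)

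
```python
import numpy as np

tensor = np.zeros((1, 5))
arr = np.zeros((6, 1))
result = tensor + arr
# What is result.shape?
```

(6, 5)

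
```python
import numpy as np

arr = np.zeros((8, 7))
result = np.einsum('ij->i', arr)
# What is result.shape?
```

(8,)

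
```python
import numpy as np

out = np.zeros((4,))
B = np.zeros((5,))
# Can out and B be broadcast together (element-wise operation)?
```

No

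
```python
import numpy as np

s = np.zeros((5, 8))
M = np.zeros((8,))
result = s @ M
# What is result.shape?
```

(5,)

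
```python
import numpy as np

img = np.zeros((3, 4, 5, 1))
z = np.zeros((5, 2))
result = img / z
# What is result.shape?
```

(3, 4, 5, 2)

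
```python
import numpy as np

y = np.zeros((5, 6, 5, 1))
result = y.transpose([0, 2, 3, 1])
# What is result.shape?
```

(5, 5, 1, 6)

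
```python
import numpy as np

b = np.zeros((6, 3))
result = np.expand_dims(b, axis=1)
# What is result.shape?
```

(6, 1, 3)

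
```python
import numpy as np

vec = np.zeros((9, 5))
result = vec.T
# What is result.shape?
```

(5, 9)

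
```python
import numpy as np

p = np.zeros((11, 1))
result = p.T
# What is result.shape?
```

(1, 11)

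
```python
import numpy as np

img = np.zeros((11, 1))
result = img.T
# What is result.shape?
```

(1, 11)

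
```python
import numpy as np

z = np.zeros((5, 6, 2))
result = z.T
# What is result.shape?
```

(2, 6, 5)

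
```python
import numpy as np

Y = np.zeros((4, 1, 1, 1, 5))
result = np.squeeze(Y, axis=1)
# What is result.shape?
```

(4, 1, 1, 5)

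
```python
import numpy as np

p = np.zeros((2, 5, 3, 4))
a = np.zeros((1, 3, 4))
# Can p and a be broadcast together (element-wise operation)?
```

Yes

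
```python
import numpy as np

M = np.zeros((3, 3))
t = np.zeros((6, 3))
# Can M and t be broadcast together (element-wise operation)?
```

No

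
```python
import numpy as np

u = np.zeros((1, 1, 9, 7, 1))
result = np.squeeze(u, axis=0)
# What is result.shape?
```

(1, 9, 7, 1)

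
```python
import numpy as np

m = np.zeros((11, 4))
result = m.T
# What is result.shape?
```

(4, 11)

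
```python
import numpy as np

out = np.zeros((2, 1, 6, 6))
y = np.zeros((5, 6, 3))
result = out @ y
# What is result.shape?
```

(2, 5, 6, 3)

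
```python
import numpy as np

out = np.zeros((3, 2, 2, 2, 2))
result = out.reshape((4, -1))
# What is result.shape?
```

(4, 12)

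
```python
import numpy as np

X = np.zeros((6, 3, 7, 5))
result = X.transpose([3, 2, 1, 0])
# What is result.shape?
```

(5, 7, 3, 6)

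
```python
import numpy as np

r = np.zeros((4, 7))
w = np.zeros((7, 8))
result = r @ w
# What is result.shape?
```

(4, 8)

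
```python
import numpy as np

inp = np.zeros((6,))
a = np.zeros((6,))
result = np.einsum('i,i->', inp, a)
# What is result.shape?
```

()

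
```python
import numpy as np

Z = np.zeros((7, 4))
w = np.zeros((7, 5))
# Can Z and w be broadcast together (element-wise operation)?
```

No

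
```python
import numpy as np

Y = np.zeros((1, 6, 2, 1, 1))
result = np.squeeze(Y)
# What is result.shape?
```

(6, 2)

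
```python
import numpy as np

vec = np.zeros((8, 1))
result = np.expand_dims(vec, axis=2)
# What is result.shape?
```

(8, 1, 1)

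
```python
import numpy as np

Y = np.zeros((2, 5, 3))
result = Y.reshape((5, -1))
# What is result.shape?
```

(5, 6)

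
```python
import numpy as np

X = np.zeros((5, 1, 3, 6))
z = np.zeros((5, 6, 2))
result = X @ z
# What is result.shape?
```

(5, 5, 3, 2)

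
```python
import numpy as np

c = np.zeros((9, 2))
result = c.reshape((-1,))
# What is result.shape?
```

(18,)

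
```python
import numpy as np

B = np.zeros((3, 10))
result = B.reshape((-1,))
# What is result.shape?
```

(30,)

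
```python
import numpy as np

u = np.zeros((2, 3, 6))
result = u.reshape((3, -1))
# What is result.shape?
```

(3, 12)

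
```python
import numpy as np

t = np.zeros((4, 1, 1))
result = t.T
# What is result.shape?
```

(1, 1, 4)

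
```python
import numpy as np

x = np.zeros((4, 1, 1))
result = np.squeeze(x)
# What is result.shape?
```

(4,)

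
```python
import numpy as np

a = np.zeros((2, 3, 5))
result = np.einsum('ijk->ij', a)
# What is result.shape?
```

(2, 3)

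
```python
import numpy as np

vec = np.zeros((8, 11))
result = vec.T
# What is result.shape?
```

(11, 8)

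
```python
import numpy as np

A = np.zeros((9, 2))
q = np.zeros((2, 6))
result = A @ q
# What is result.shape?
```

(9, 6)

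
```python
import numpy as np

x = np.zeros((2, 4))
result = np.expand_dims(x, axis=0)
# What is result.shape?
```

(1, 2, 4)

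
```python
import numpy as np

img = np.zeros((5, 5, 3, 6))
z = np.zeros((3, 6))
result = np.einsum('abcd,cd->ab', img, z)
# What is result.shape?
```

(5, 5)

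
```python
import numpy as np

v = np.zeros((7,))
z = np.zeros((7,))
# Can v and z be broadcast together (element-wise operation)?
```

Yes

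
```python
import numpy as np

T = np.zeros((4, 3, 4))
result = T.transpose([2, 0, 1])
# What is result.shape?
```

(4, 4, 3)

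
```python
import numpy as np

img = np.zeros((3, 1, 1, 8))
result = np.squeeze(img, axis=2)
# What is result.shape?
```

(3, 1, 8)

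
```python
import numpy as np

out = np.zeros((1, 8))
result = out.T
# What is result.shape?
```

(8, 1)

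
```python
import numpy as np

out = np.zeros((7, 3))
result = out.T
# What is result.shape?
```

(3, 7)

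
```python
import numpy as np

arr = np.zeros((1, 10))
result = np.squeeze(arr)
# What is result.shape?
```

(10,)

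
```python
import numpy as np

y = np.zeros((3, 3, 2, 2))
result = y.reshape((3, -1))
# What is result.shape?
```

(3, 12)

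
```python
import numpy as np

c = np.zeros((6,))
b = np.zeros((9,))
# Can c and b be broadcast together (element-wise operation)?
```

No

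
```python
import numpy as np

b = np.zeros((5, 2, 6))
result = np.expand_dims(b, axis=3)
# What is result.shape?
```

(5, 2, 6, 1)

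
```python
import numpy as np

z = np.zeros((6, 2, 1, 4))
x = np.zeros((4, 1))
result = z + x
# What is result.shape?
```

(6, 2, 4, 4)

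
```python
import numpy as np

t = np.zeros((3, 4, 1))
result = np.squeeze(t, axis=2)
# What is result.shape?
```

(3, 4)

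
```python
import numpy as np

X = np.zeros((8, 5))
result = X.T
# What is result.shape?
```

(5, 8)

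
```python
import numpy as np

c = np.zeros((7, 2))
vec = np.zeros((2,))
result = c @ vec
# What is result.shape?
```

(7,)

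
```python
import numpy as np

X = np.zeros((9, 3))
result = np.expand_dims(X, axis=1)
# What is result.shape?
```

(9, 1, 3)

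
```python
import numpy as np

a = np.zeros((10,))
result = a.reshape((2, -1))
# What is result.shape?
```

(2, 5)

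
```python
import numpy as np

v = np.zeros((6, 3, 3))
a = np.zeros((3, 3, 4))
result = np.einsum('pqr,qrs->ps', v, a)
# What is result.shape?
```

(6, 4)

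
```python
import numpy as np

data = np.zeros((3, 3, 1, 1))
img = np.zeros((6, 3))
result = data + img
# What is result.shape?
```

(3, 3, 6, 3)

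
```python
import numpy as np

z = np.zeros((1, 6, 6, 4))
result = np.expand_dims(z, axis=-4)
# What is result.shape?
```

(1, 1, 6, 6, 4)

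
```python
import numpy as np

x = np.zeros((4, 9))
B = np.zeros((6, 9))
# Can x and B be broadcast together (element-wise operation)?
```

No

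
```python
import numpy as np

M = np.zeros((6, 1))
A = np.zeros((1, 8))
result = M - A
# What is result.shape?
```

(6, 8)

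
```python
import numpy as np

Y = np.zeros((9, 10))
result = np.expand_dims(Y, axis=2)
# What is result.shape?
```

(9, 10, 1)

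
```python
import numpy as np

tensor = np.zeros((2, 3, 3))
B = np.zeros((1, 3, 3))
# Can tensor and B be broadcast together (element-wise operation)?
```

Yes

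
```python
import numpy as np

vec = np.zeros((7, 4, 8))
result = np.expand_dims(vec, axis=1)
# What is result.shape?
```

(7, 1, 4, 8)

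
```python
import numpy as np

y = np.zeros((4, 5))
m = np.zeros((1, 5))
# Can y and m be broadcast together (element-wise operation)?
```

Yes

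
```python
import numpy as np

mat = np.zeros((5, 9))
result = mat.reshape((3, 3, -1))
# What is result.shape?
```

(3, 3, 5)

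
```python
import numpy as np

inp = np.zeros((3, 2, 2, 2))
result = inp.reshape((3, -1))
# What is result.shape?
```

(3, 8)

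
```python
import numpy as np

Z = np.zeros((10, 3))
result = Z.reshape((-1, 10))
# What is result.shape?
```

(3, 10)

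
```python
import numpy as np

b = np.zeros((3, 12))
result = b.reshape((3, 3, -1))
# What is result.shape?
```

(3, 3, 4)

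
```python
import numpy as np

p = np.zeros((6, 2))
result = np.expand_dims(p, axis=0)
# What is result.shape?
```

(1, 6, 2)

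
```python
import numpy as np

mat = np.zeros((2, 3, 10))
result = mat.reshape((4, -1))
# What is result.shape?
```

(4, 15)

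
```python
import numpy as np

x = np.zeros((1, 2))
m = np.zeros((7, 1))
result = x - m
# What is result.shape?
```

(7, 2)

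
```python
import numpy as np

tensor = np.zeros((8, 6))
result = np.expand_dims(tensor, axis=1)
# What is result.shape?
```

(8, 1, 6)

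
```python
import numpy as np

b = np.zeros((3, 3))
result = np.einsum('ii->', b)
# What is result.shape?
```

()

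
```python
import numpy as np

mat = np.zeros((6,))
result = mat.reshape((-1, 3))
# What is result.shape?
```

(2, 3)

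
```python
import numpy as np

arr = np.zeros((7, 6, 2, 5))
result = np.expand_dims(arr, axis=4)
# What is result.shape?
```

(7, 6, 2, 5, 1)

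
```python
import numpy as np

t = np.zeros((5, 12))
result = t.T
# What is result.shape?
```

(12, 5)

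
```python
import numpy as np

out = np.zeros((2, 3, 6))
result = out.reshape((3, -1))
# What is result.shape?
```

(3, 12)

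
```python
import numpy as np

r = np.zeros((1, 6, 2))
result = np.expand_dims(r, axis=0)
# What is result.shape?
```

(1, 1, 6, 2)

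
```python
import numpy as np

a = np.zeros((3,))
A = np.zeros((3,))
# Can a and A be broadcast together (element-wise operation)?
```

Yes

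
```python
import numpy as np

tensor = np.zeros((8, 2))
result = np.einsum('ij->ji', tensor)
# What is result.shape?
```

(2, 8)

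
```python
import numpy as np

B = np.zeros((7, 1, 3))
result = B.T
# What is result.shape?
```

(3, 1, 7)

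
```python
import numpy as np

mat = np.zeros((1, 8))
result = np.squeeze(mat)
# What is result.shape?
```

(8,)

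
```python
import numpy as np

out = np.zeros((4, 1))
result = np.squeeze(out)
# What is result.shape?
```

(4,)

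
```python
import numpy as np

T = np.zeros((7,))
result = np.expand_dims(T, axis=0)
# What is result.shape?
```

(1, 7)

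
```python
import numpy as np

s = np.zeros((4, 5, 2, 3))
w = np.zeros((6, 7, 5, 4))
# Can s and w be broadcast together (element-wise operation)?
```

No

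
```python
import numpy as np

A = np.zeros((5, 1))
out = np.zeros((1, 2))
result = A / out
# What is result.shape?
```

(5, 2)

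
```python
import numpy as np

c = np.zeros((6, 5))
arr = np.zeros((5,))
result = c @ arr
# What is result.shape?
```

(6,)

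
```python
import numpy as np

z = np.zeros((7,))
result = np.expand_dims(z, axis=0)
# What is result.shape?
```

(1, 7)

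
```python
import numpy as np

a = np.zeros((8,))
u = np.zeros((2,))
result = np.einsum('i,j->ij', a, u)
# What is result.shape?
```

(8, 2)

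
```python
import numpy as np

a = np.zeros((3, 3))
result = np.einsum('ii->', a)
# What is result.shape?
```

()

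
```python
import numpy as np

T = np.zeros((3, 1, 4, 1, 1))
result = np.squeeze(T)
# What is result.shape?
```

(3, 4)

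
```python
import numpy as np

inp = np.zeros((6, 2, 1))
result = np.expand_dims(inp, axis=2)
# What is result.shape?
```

(6, 2, 1, 1)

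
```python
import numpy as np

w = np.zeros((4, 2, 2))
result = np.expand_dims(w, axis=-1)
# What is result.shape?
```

(4, 2, 2, 1)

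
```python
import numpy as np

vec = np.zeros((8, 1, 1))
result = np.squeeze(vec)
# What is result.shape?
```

(8,)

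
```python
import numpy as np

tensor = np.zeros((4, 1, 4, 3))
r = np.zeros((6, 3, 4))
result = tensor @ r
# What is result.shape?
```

(4, 6, 4, 4)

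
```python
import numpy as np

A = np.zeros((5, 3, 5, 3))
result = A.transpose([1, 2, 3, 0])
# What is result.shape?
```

(3, 5, 3, 5)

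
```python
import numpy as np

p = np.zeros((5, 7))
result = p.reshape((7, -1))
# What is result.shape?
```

(7, 5)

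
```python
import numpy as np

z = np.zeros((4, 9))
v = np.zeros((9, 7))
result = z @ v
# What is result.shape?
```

(4, 7)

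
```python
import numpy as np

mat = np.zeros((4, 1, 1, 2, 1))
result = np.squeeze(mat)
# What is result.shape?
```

(4, 2)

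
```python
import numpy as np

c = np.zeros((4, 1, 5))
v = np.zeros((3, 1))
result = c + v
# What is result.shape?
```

(4, 3, 5)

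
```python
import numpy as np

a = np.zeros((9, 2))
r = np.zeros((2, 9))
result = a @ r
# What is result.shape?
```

(9, 9)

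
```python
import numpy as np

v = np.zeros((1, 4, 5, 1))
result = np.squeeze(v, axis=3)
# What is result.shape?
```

(1, 4, 5)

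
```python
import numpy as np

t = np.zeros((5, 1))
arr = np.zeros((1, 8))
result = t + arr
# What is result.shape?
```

(5, 8)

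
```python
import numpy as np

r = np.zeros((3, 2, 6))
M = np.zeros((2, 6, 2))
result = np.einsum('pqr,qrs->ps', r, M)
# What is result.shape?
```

(3, 2)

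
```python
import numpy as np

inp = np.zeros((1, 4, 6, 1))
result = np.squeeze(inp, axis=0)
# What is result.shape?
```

(4, 6, 1)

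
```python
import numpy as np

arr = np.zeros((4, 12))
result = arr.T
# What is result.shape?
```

(12, 4)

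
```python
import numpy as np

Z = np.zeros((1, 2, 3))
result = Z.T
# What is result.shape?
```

(3, 2, 1)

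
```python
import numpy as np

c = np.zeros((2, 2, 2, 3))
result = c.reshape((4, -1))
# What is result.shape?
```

(4, 6)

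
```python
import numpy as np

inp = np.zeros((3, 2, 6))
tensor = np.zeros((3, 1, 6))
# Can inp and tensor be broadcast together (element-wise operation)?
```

Yes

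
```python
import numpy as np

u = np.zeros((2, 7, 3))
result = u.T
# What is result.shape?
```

(3, 7, 2)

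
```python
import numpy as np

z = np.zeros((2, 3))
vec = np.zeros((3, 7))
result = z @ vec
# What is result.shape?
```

(2, 7)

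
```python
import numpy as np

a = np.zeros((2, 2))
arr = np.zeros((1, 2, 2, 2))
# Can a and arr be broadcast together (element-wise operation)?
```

Yes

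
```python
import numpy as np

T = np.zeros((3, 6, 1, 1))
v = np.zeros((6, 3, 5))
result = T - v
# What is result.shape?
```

(3, 6, 3, 5)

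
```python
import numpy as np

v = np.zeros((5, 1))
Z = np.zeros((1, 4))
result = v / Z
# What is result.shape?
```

(5, 4)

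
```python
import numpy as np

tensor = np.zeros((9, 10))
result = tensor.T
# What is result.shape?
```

(10, 9)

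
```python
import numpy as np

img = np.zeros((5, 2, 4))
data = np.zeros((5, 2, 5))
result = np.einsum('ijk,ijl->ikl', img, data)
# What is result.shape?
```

(5, 4, 5)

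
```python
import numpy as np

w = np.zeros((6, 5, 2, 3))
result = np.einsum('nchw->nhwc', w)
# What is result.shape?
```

(6, 2, 3, 5)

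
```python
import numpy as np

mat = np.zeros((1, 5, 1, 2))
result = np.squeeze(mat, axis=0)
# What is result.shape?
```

(5, 1, 2)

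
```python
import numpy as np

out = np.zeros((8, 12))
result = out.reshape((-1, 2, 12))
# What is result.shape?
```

(4, 2, 12)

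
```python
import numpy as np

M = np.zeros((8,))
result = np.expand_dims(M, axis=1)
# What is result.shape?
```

(8, 1)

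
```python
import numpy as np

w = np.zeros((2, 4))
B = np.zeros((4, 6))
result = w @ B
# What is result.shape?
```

(2, 6)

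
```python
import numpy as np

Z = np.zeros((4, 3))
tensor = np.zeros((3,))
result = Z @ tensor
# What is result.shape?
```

(4,)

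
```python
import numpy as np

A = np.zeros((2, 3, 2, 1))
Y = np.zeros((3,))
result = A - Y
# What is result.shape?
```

(2, 3, 2, 3)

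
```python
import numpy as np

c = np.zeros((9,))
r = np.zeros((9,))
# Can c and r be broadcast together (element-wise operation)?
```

Yes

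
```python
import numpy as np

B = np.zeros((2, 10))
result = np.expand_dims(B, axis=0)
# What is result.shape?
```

(1, 2, 10)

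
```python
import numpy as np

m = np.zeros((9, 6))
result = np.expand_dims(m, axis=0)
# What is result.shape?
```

(1, 9, 6)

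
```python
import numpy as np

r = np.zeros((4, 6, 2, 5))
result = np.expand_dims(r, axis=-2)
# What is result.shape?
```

(4, 6, 2, 1, 5)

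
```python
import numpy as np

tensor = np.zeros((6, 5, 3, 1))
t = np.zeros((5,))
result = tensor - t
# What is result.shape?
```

(6, 5, 3, 5)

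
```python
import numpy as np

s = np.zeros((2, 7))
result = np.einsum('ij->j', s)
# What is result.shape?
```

(7,)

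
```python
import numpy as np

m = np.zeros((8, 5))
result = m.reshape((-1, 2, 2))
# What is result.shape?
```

(10, 2, 2)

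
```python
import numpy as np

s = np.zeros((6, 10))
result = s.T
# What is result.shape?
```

(10, 6)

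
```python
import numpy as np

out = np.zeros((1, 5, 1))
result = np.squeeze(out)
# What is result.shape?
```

(5,)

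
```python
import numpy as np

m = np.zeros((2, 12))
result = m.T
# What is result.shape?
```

(12, 2)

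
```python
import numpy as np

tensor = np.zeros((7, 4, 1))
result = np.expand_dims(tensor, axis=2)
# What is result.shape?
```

(7, 4, 1, 1)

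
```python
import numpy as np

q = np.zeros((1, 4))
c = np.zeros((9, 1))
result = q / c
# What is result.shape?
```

(9, 4)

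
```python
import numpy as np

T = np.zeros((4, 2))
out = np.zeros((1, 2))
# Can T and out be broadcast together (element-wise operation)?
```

Yes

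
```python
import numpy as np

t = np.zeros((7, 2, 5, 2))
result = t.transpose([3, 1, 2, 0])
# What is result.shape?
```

(2, 2, 5, 7)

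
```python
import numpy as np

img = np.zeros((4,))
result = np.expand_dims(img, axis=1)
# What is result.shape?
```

(4, 1)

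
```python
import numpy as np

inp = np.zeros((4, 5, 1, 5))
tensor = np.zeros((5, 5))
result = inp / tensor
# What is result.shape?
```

(4, 5, 5, 5)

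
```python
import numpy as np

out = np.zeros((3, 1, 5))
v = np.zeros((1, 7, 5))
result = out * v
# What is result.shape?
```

(3, 7, 5)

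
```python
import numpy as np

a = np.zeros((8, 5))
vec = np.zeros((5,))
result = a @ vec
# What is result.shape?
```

(8,)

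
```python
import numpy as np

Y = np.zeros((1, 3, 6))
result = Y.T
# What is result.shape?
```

(6, 3, 1)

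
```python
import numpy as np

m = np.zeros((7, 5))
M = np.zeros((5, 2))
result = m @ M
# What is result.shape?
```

(7, 2)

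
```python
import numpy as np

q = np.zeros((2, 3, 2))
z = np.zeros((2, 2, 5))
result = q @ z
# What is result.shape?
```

(2, 3, 5)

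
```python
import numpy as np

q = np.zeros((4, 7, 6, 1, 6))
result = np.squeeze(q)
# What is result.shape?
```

(4, 7, 6, 6)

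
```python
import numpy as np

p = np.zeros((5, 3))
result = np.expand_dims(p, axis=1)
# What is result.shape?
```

(5, 1, 3)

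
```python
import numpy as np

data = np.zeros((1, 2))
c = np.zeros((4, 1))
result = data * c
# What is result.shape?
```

(4, 2)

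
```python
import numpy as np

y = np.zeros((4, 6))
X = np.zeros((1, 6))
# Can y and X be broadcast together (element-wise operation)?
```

Yes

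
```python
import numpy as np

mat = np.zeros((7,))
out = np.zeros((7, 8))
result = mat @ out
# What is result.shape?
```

(8,)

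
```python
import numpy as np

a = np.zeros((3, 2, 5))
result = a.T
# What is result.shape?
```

(5, 2, 3)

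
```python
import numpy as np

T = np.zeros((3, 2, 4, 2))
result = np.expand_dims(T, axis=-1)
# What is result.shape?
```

(3, 2, 4, 2, 1)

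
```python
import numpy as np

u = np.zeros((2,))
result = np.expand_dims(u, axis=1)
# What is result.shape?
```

(2, 1)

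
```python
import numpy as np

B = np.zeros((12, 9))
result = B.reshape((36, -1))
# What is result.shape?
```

(36, 3)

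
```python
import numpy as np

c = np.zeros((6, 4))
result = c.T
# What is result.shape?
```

(4, 6)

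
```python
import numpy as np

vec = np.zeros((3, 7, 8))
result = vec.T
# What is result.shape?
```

(8, 7, 3)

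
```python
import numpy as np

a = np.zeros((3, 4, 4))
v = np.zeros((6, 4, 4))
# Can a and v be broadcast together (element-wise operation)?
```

No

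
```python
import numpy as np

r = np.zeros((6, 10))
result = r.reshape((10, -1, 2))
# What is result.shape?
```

(10, 3, 2)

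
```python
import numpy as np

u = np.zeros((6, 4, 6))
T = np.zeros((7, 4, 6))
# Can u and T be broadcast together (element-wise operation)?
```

No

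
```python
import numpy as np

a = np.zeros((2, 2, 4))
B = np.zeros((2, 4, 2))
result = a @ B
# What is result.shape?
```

(2, 2, 2)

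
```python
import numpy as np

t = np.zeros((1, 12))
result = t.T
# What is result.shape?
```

(12, 1)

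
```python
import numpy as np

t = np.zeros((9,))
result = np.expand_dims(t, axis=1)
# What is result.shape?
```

(9, 1)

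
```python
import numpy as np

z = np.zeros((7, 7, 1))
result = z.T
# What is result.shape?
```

(1, 7, 7)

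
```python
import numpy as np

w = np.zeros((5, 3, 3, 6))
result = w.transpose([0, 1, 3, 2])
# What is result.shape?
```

(5, 3, 6, 3)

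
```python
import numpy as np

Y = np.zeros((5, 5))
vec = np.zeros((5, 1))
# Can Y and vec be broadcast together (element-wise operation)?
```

Yes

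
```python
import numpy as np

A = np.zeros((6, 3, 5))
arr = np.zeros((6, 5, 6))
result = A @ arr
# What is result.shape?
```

(6, 3, 6)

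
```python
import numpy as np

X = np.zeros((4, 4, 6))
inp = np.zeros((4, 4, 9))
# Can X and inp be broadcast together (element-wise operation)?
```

No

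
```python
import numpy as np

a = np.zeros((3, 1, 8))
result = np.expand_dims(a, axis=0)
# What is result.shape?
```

(1, 3, 1, 8)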